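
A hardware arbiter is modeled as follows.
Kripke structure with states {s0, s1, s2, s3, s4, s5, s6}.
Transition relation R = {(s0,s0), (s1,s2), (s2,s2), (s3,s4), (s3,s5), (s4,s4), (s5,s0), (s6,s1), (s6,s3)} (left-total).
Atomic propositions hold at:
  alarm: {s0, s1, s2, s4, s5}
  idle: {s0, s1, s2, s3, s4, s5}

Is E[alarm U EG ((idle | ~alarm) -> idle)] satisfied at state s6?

No

Sat(~alarm) = {s3, s6}
Sat(idle | ~alarm) = {s0, s1, s2, s3, s4, s5, s6}
Sat((idle | ~alarm) -> idle) = {s0, s1, s2, s3, s4, s5}
EG ((idle | ~alarm) -> idle): greatest fixpoint, start Z0 = {s0, s1, s2, s3, s4, s5}, keep only states in Sat with some successor in Z. Already a fixed point.
Sat(EG ((idle | ~alarm) -> idle)) = {s0, s1, s2, s3, s4, s5}
E[alarm U EG ((idle | ~alarm) -> idle)]: least fixpoint, start Z0 = Sat(EG ((idle | ~alarm) -> idle)) = {s0, s1, s2, s3, s4, s5}, add states in Sat(alarm) with some successor in Z. Already a fixed point.
Sat(E[alarm U EG ((idle | ~alarm) -> idle)]) = {s0, s1, s2, s3, s4, s5}
s6 ∉ Sat(E[alarm U EG ((idle | ~alarm) -> idle)]) = {s0, s1, s2, s3, s4, s5}, so the formula does not hold at s6.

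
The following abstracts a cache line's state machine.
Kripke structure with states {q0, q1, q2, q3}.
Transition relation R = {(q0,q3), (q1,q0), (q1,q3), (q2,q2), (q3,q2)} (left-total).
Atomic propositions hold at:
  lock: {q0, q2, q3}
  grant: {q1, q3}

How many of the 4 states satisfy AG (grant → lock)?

Sat(grant → lock) = {q0, q2, q3}
AG (grant → lock): greatest fixpoint, start Z0 = {q0, q2, q3}, keep only states in Sat with every successor in Z. Already a fixed point.
Sat(AG (grant → lock)) = {q0, q2, q3}
|Sat(AG (grant → lock))| = |{q0, q2, q3}| = 3.

3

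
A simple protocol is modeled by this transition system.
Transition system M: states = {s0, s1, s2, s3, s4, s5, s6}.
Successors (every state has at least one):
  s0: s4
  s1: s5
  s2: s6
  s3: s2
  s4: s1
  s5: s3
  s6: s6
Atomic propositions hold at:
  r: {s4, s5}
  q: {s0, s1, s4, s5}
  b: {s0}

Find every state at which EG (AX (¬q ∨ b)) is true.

Sat(¬q) = {s2, s3, s6}
Sat(¬q ∨ b) = {s0, s2, s3, s6}
Sat(AX (¬q ∨ b)) = {s : every successor in {s0, s2, s3, s6}} = {s2, s3, s5, s6}
EG (AX (¬q ∨ b)): greatest fixpoint, start Z0 = {s2, s3, s5, s6}, keep only states in Sat with some successor in Z. Already a fixed point.
Sat(EG (AX (¬q ∨ b))) = {s2, s3, s5, s6}

{s2, s3, s5, s6}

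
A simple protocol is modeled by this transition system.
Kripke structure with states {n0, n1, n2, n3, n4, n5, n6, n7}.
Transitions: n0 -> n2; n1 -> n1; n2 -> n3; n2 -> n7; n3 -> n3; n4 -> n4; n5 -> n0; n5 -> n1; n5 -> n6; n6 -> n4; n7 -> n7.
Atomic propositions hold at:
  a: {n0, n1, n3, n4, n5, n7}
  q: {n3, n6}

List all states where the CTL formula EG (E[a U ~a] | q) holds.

Sat(~a) = {n2, n6}
E[a U ~a]: least fixpoint, start Z0 = Sat(~a) = {n2, n6}, add states in Sat(a) with some successor in Z. Z1 = {n0, n2, n5, n6}; fixed.
Sat(E[a U ~a]) = {n0, n2, n5, n6}
Sat(E[a U ~a] | q) = {n0, n2, n3, n5, n6}
EG (E[a U ~a] | q): greatest fixpoint, start Z0 = {n0, n2, n3, n5, n6}, keep only states in Sat with some successor in Z. Z1 = {n0, n2, n3, n5}; fixed.
Sat(EG (E[a U ~a] | q)) = {n0, n2, n3, n5}

{n0, n2, n3, n5}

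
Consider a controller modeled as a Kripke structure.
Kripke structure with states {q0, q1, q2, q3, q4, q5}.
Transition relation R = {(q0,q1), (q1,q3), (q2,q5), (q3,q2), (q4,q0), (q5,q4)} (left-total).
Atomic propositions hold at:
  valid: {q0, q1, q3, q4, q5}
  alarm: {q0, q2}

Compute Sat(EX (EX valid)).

{q0, q2, q3, q4, q5}

Sat(EX valid) = {s : some successor in {q0, q1, q3, q4, q5}} = {q0, q1, q2, q4, q5}
Sat(EX (EX valid)) = {s : some successor in {q0, q1, q2, q4, q5}} = {q0, q2, q3, q4, q5}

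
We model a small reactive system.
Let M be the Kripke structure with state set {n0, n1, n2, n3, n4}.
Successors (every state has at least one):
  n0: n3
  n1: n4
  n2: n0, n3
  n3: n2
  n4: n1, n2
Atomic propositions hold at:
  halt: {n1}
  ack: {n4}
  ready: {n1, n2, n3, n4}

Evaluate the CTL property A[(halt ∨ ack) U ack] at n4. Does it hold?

Yes

Sat(halt ∨ ack) = {n1, n4}
A[(halt ∨ ack) U ack]: least fixpoint, start Z0 = Sat(ack) = {n4}, add states in Sat(halt ∨ ack) with every successor in Z. Z1 = {n1, n4}; fixed.
Sat(A[(halt ∨ ack) U ack]) = {n1, n4}
n4 ∈ Sat(A[(halt ∨ ack) U ack]) = {n1, n4}, so the formula holds at n4.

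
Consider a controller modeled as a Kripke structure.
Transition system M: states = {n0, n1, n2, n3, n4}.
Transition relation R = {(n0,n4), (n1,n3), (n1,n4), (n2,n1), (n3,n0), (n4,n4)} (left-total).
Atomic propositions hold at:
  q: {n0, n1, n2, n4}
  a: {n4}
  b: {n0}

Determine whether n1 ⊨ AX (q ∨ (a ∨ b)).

No

Sat(a ∨ b) = {n0, n4}
Sat(q ∨ (a ∨ b)) = {n0, n1, n2, n4}
Sat(AX (q ∨ (a ∨ b))) = {s : every successor in {n0, n1, n2, n4}} = {n0, n2, n3, n4}
n1 ∉ Sat(AX (q ∨ (a ∨ b))) = {n0, n2, n3, n4}, so the formula does not hold at n1.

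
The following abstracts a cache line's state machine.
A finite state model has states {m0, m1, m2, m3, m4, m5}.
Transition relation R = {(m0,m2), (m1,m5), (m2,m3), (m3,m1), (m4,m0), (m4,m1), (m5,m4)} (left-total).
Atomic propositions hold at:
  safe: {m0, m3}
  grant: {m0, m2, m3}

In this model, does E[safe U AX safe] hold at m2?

Sat(AX safe) = {s : every successor in {m0, m3}} = {m2}
E[safe U AX safe]: least fixpoint, start Z0 = Sat(AX safe) = {m2}, add states in Sat(safe) with some successor in Z. Z1 = {m0, m2}; fixed.
Sat(E[safe U AX safe]) = {m0, m2}
m2 ∈ Sat(E[safe U AX safe]) = {m0, m2}, so the formula holds at m2.

Yes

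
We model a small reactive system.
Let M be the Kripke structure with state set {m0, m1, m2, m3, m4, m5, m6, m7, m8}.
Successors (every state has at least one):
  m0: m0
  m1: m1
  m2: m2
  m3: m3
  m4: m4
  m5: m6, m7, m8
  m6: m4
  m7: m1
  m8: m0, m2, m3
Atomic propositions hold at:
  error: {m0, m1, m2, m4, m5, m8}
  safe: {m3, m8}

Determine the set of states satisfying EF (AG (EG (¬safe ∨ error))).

{m0, m1, m2, m4, m5, m6, m7, m8}

Sat(¬safe) = {m0, m1, m2, m4, m5, m6, m7}
Sat(¬safe ∨ error) = {m0, m1, m2, m4, m5, m6, m7, m8}
EG (¬safe ∨ error): greatest fixpoint, start Z0 = {m0, m1, m2, m4, m5, m6, m7, m8}, keep only states in Sat with some successor in Z. Already a fixed point.
Sat(EG (¬safe ∨ error)) = {m0, m1, m2, m4, m5, m6, m7, m8}
AG (EG (¬safe ∨ error)): greatest fixpoint, start Z0 = {m0, m1, m2, m4, m5, m6, m7, m8}, keep only states in Sat with every successor in Z. Z1 = {m0, m1, m2, m4, m5, m6, m7}; Z2 = {m0, m1, m2, m4, m6, m7}; fixed.
Sat(AG (EG (¬safe ∨ error))) = {m0, m1, m2, m4, m6, m7}
EF (AG (EG (¬safe ∨ error))): least fixpoint, start Z0 = {m0, m1, m2, m4, m6, m7}, add states with some successor in Z. Z1 = {m0, m1, m2, m4, m5, m6, m7, m8}; fixed.
Sat(EF (AG (EG (¬safe ∨ error)))) = {m0, m1, m2, m4, m5, m6, m7, m8}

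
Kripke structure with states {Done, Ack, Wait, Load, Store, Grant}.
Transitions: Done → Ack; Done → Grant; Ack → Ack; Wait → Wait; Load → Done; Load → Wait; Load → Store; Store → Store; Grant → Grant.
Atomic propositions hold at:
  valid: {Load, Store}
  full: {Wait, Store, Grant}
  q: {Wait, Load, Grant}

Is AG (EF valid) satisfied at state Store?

EF valid: least fixpoint, start Z0 = {Load, Store}, add states with some successor in Z. Already a fixed point.
Sat(EF valid) = {Load, Store}
AG (EF valid): greatest fixpoint, start Z0 = {Load, Store}, keep only states in Sat with every successor in Z. Z1 = {Store}; fixed.
Sat(AG (EF valid)) = {Store}
Store ∈ Sat(AG (EF valid)) = {Store}, so the formula holds at Store.

Yes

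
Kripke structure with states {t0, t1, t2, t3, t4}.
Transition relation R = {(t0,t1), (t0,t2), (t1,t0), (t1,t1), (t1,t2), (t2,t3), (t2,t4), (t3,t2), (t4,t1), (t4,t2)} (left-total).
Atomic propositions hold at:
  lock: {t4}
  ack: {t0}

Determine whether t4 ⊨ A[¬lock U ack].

No

Sat(¬lock) = {t0, t1, t2, t3}
A[¬lock U ack]: least fixpoint, start Z0 = Sat(ack) = {t0}, add states in Sat(¬lock) with every successor in Z. Already a fixed point.
Sat(A[¬lock U ack]) = {t0}
t4 ∉ Sat(A[¬lock U ack]) = {t0}, so the formula does not hold at t4.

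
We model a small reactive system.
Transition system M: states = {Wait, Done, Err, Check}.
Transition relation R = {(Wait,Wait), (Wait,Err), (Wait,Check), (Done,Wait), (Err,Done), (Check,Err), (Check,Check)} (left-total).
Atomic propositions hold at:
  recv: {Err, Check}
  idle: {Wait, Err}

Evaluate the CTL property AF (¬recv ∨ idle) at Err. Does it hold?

Sat(¬recv) = {Wait, Done}
Sat(¬recv ∨ idle) = {Wait, Done, Err}
AF (¬recv ∨ idle): least fixpoint, start Z0 = {Wait, Done, Err}, add states with every successor in Z. Already a fixed point.
Sat(AF (¬recv ∨ idle)) = {Wait, Done, Err}
Err ∈ Sat(AF (¬recv ∨ idle)) = {Wait, Done, Err}, so the formula holds at Err.

Yes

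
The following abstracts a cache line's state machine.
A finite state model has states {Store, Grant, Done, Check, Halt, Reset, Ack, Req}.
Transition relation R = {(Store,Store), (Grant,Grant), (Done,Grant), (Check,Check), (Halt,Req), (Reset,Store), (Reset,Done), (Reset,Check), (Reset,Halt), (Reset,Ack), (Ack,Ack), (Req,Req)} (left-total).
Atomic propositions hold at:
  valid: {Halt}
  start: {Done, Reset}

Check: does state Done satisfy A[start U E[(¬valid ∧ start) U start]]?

Yes

Sat(¬valid) = {Store, Grant, Done, Check, Reset, Ack, Req}
Sat(¬valid ∧ start) = {Done, Reset}
E[(¬valid ∧ start) U start]: least fixpoint, start Z0 = Sat(start) = {Done, Reset}, add states in Sat(¬valid ∧ start) with some successor in Z. Already a fixed point.
Sat(E[(¬valid ∧ start) U start]) = {Done, Reset}
A[start U E[(¬valid ∧ start) U start]]: least fixpoint, start Z0 = Sat(E[(¬valid ∧ start) U start]) = {Done, Reset}, add states in Sat(start) with every successor in Z. Already a fixed point.
Sat(A[start U E[(¬valid ∧ start) U start]]) = {Done, Reset}
Done ∈ Sat(A[start U E[(¬valid ∧ start) U start]]) = {Done, Reset}, so the formula holds at Done.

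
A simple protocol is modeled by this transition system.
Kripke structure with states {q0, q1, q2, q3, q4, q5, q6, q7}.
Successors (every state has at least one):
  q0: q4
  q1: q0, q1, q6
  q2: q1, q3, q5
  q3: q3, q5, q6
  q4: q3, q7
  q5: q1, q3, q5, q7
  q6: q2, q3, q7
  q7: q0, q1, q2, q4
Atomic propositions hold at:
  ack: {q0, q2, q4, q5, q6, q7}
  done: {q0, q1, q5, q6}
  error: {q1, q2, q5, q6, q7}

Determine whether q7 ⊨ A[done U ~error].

Sat(~error) = {q0, q3, q4}
A[done U ~error]: least fixpoint, start Z0 = Sat(~error) = {q0, q3, q4}, add states in Sat(done) with every successor in Z. Already a fixed point.
Sat(A[done U ~error]) = {q0, q3, q4}
q7 ∉ Sat(A[done U ~error]) = {q0, q3, q4}, so the formula does not hold at q7.

No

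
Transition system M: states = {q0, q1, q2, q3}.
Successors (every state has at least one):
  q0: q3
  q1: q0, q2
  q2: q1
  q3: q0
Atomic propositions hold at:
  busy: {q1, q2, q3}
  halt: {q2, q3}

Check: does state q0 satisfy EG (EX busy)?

Sat(EX busy) = {s : some successor in {q1, q2, q3}} = {q0, q1, q2}
EG (EX busy): greatest fixpoint, start Z0 = {q0, q1, q2}, keep only states in Sat with some successor in Z. Z1 = {q1, q2}; fixed.
Sat(EG (EX busy)) = {q1, q2}
q0 ∉ Sat(EG (EX busy)) = {q1, q2}, so the formula does not hold at q0.

No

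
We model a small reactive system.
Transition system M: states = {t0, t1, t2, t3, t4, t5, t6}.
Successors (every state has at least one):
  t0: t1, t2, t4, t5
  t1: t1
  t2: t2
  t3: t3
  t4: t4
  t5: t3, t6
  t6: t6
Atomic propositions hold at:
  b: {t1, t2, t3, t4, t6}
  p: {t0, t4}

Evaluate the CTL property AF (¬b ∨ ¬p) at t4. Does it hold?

Sat(¬b) = {t0, t5}
Sat(¬p) = {t1, t2, t3, t5, t6}
Sat(¬b ∨ ¬p) = {t0, t1, t2, t3, t5, t6}
AF (¬b ∨ ¬p): least fixpoint, start Z0 = {t0, t1, t2, t3, t5, t6}, add states with every successor in Z. Already a fixed point.
Sat(AF (¬b ∨ ¬p)) = {t0, t1, t2, t3, t5, t6}
t4 ∉ Sat(AF (¬b ∨ ¬p)) = {t0, t1, t2, t3, t5, t6}, so the formula does not hold at t4.

No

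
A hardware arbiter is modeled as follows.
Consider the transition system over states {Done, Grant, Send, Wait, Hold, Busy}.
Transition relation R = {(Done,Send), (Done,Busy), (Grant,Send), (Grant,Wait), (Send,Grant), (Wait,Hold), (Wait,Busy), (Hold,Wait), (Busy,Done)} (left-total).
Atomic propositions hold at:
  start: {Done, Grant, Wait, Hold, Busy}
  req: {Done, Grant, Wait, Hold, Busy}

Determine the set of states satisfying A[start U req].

A[start U req]: least fixpoint, start Z0 = Sat(req) = {Done, Grant, Wait, Hold, Busy}, add states in Sat(start) with every successor in Z. Already a fixed point.
Sat(A[start U req]) = {Done, Grant, Wait, Hold, Busy}

{Done, Grant, Wait, Hold, Busy}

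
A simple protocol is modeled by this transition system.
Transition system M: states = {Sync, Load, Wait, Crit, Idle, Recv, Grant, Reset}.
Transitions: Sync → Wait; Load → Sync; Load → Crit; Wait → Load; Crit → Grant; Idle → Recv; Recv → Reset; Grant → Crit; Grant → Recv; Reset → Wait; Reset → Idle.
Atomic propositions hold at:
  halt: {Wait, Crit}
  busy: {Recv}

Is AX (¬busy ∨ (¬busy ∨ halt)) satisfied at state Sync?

Sat(¬busy) = {Sync, Load, Wait, Crit, Idle, Grant, Reset}
Sat(¬busy ∨ halt) = {Sync, Load, Wait, Crit, Idle, Grant, Reset}
Sat(¬busy ∨ (¬busy ∨ halt)) = {Sync, Load, Wait, Crit, Idle, Grant, Reset}
Sat(AX (¬busy ∨ (¬busy ∨ halt))) = {s : every successor in {Sync, Load, Wait, Crit, Idle, Grant, Reset}} = {Sync, Load, Wait, Crit, Recv, Reset}
Sync ∈ Sat(AX (¬busy ∨ (¬busy ∨ halt))) = {Sync, Load, Wait, Crit, Recv, Reset}, so the formula holds at Sync.

Yes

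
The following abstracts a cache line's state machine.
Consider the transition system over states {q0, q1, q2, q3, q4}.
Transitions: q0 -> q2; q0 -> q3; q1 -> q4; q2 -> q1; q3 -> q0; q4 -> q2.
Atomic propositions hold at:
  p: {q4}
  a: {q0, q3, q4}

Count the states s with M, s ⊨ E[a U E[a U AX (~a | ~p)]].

Sat(~a) = {q1, q2}
Sat(~p) = {q0, q1, q2, q3}
Sat(~a | ~p) = {q0, q1, q2, q3}
Sat(AX (~a | ~p)) = {s : every successor in {q0, q1, q2, q3}} = {q0, q2, q3, q4}
E[a U AX (~a | ~p)]: least fixpoint, start Z0 = Sat(AX (~a | ~p)) = {q0, q2, q3, q4}, add states in Sat(a) with some successor in Z. Already a fixed point.
Sat(E[a U AX (~a | ~p)]) = {q0, q2, q3, q4}
E[a U E[a U AX (~a | ~p)]]: least fixpoint, start Z0 = Sat(E[a U AX (~a | ~p)]) = {q0, q2, q3, q4}, add states in Sat(a) with some successor in Z. Already a fixed point.
Sat(E[a U E[a U AX (~a | ~p)]]) = {q0, q2, q3, q4}
|Sat(E[a U E[a U AX (~a | ~p)]])| = |{q0, q2, q3, q4}| = 4.

4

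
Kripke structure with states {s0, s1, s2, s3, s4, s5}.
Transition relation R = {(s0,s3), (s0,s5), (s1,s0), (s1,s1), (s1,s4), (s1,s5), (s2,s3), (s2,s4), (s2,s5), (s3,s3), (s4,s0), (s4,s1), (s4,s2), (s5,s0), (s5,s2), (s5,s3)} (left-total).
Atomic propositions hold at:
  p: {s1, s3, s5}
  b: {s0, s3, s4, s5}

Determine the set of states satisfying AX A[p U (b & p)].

Sat(b & p) = {s3, s5}
A[p U (b & p)]: least fixpoint, start Z0 = Sat((b & p)) = {s3, s5}, add states in Sat(p) with every successor in Z. Already a fixed point.
Sat(A[p U (b & p)]) = {s3, s5}
Sat(AX A[p U (b & p)]) = {s : every successor in {s3, s5}} = {s0, s3}

{s0, s3}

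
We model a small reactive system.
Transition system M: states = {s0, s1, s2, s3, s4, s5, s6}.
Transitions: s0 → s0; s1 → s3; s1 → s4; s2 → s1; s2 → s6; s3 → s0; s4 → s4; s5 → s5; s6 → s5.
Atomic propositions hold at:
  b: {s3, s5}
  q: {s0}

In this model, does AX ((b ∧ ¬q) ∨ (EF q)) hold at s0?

Yes

Sat(¬q) = {s1, s2, s3, s4, s5, s6}
Sat(b ∧ ¬q) = {s3, s5}
EF q: least fixpoint, start Z0 = {s0}, add states with some successor in Z. Z1 = {s0, s3}; Z2 = {s0, s1, s3}; Z3 = {s0, s1, s2, s3}; fixed.
Sat(EF q) = {s0, s1, s2, s3}
Sat((b ∧ ¬q) ∨ (EF q)) = {s0, s1, s2, s3, s5}
Sat(AX ((b ∧ ¬q) ∨ (EF q))) = {s : every successor in {s0, s1, s2, s3, s5}} = {s0, s3, s5, s6}
s0 ∈ Sat(AX ((b ∧ ¬q) ∨ (EF q))) = {s0, s3, s5, s6}, so the formula holds at s0.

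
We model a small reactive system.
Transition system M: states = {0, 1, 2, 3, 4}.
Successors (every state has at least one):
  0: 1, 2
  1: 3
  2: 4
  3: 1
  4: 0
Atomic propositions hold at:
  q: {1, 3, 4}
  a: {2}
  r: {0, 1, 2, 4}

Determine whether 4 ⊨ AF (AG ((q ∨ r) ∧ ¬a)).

Sat(q ∨ r) = {0, 1, 2, 3, 4}
Sat(¬a) = {0, 1, 3, 4}
Sat((q ∨ r) ∧ ¬a) = {0, 1, 3, 4}
AG ((q ∨ r) ∧ ¬a): greatest fixpoint, start Z0 = {0, 1, 3, 4}, keep only states in Sat with every successor in Z. Z1 = {1, 3, 4}; Z2 = {1, 3}; fixed.
Sat(AG ((q ∨ r) ∧ ¬a)) = {1, 3}
AF (AG ((q ∨ r) ∧ ¬a)): least fixpoint, start Z0 = {1, 3}, add states with every successor in Z. Already a fixed point.
Sat(AF (AG ((q ∨ r) ∧ ¬a))) = {1, 3}
4 ∉ Sat(AF (AG ((q ∨ r) ∧ ¬a))) = {1, 3}, so the formula does not hold at 4.

No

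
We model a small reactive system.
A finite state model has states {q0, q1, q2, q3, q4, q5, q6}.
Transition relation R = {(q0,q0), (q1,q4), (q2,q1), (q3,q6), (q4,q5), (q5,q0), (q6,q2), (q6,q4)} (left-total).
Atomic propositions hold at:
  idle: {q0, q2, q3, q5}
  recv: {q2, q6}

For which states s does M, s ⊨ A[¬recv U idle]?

Sat(¬recv) = {q0, q1, q3, q4, q5}
A[¬recv U idle]: least fixpoint, start Z0 = Sat(idle) = {q0, q2, q3, q5}, add states in Sat(¬recv) with every successor in Z. Z1 = {q0, q2, q3, q4, q5}; Z2 = {q0, q1, q2, q3, q4, q5}; fixed.
Sat(A[¬recv U idle]) = {q0, q1, q2, q3, q4, q5}

{q0, q1, q2, q3, q4, q5}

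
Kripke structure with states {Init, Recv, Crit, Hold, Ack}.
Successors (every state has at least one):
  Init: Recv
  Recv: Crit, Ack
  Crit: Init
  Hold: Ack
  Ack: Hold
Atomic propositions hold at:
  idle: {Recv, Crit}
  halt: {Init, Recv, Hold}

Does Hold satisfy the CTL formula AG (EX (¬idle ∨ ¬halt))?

Sat(¬idle) = {Init, Hold, Ack}
Sat(¬halt) = {Crit, Ack}
Sat(¬idle ∨ ¬halt) = {Init, Crit, Hold, Ack}
Sat(EX (¬idle ∨ ¬halt)) = {s : some successor in {Init, Crit, Hold, Ack}} = {Recv, Crit, Hold, Ack}
AG (EX (¬idle ∨ ¬halt)): greatest fixpoint, start Z0 = {Recv, Crit, Hold, Ack}, keep only states in Sat with every successor in Z. Z1 = {Recv, Hold, Ack}; Z2 = {Hold, Ack}; fixed.
Sat(AG (EX (¬idle ∨ ¬halt))) = {Hold, Ack}
Hold ∈ Sat(AG (EX (¬idle ∨ ¬halt))) = {Hold, Ack}, so the formula holds at Hold.

Yes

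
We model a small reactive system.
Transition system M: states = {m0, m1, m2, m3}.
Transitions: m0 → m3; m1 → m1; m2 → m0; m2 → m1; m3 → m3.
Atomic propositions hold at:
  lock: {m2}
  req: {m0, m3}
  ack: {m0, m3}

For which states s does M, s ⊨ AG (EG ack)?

EG ack: greatest fixpoint, start Z0 = {m0, m3}, keep only states in Sat with some successor in Z. Already a fixed point.
Sat(EG ack) = {m0, m3}
AG (EG ack): greatest fixpoint, start Z0 = {m0, m3}, keep only states in Sat with every successor in Z. Already a fixed point.
Sat(AG (EG ack)) = {m0, m3}

{m0, m3}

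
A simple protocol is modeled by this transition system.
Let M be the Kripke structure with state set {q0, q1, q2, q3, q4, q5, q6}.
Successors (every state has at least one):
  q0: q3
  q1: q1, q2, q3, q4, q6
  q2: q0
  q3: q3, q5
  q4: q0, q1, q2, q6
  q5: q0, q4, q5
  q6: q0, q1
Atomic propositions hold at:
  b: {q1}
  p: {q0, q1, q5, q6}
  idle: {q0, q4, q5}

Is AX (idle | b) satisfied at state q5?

Sat(idle | b) = {q0, q1, q4, q5}
Sat(AX (idle | b)) = {s : every successor in {q0, q1, q4, q5}} = {q2, q5, q6}
q5 ∈ Sat(AX (idle | b)) = {q2, q5, q6}, so the formula holds at q5.

Yes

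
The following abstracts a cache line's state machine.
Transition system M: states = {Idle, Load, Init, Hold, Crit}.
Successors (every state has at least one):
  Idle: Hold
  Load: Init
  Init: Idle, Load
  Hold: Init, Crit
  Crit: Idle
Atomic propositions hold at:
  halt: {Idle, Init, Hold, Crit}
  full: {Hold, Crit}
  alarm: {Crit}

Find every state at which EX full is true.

{Idle, Hold}

Sat(EX full) = {s : some successor in {Hold, Crit}} = {Idle, Hold}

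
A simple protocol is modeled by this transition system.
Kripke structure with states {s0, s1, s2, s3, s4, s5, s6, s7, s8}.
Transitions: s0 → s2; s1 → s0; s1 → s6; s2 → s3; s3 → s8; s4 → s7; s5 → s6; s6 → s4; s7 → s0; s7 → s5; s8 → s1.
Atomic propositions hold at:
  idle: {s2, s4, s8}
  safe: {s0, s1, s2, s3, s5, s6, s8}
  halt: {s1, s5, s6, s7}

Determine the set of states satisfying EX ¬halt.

Sat(¬halt) = {s0, s2, s3, s4, s8}
Sat(EX ¬halt) = {s : some successor in {s0, s2, s3, s4, s8}} = {s0, s1, s2, s3, s6, s7}

{s0, s1, s2, s3, s6, s7}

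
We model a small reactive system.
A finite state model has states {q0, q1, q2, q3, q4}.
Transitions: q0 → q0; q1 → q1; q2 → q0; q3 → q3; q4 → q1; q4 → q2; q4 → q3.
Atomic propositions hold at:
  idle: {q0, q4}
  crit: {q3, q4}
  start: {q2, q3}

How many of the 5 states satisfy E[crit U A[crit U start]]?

3

A[crit U start]: least fixpoint, start Z0 = Sat(start) = {q2, q3}, add states in Sat(crit) with every successor in Z. Already a fixed point.
Sat(A[crit U start]) = {q2, q3}
E[crit U A[crit U start]]: least fixpoint, start Z0 = Sat(A[crit U start]) = {q2, q3}, add states in Sat(crit) with some successor in Z. Z1 = {q2, q3, q4}; fixed.
Sat(E[crit U A[crit U start]]) = {q2, q3, q4}
|Sat(E[crit U A[crit U start]])| = |{q2, q3, q4}| = 3.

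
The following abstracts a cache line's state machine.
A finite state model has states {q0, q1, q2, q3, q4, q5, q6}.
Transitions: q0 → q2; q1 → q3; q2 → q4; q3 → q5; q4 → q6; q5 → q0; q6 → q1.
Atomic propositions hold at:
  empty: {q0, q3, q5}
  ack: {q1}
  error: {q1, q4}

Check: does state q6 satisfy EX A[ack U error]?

Yes

A[ack U error]: least fixpoint, start Z0 = Sat(error) = {q1, q4}, add states in Sat(ack) with every successor in Z. Already a fixed point.
Sat(A[ack U error]) = {q1, q4}
Sat(EX A[ack U error]) = {s : some successor in {q1, q4}} = {q2, q6}
q6 ∈ Sat(EX A[ack U error]) = {q2, q6}, so the formula holds at q6.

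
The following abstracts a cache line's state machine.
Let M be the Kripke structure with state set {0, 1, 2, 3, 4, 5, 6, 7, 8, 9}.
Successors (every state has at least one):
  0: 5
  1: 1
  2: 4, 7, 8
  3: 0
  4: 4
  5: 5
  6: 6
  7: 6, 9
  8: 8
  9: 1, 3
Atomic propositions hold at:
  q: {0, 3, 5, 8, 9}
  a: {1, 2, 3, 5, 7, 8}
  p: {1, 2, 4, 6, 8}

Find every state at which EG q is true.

EG q: greatest fixpoint, start Z0 = {0, 3, 5, 8, 9}, keep only states in Sat with some successor in Z. Already a fixed point.
Sat(EG q) = {0, 3, 5, 8, 9}

{0, 3, 5, 8, 9}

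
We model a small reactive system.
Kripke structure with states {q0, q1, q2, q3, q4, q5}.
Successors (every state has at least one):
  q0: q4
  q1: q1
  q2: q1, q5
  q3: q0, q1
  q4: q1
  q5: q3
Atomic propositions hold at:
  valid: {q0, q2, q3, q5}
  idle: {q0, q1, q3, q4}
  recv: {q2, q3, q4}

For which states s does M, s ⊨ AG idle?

{q0, q1, q3, q4}

AG idle: greatest fixpoint, start Z0 = {q0, q1, q3, q4}, keep only states in Sat with every successor in Z. Already a fixed point.
Sat(AG idle) = {q0, q1, q3, q4}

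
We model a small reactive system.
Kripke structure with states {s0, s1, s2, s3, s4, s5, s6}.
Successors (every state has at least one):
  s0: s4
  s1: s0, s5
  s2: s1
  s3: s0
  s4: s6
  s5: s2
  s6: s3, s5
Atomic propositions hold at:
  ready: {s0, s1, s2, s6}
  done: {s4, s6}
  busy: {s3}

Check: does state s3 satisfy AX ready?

Yes

Sat(AX ready) = {s : every successor in {s0, s1, s2, s6}} = {s2, s3, s4, s5}
s3 ∈ Sat(AX ready) = {s2, s3, s4, s5}, so the formula holds at s3.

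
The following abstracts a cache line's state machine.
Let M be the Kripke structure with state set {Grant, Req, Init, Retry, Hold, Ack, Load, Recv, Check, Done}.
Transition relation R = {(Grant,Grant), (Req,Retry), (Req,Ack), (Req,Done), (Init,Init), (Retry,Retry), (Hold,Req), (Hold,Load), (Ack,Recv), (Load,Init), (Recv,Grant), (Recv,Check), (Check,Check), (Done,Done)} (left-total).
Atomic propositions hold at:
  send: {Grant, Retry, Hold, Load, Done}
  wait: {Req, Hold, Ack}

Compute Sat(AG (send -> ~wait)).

Sat(~wait) = {Grant, Init, Retry, Load, Recv, Check, Done}
Sat(send -> ~wait) = {Grant, Req, Init, Retry, Ack, Load, Recv, Check, Done}
AG (send -> ~wait): greatest fixpoint, start Z0 = {Grant, Req, Init, Retry, Ack, Load, Recv, Check, Done}, keep only states in Sat with every successor in Z. Already a fixed point.
Sat(AG (send -> ~wait)) = {Grant, Req, Init, Retry, Ack, Load, Recv, Check, Done}

{Grant, Req, Init, Retry, Ack, Load, Recv, Check, Done}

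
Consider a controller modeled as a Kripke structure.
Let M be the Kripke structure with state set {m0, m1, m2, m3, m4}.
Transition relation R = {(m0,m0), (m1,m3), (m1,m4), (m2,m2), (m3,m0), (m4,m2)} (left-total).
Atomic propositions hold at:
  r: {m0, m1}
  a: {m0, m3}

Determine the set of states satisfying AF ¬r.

{m1, m2, m3, m4}

Sat(¬r) = {m2, m3, m4}
AF ¬r: least fixpoint, start Z0 = {m2, m3, m4}, add states with every successor in Z. Z1 = {m1, m2, m3, m4}; fixed.
Sat(AF ¬r) = {m1, m2, m3, m4}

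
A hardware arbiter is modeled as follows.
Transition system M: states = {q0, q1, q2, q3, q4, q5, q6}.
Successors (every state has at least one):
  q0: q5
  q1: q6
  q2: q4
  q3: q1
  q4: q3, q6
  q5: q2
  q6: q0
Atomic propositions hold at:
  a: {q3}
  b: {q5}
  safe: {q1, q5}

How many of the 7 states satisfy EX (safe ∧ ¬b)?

1

Sat(¬b) = {q0, q1, q2, q3, q4, q6}
Sat(safe ∧ ¬b) = {q1}
Sat(EX (safe ∧ ¬b)) = {s : some successor in {q1}} = {q3}
|Sat(EX (safe ∧ ¬b))| = |{q3}| = 1.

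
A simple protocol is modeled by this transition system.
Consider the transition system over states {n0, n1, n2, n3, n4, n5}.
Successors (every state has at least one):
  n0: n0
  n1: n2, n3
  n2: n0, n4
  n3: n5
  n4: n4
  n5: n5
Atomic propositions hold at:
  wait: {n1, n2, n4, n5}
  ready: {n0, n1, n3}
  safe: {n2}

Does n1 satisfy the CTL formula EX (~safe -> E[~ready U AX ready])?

Sat(~safe) = {n0, n1, n3, n4, n5}
Sat(~ready) = {n2, n4, n5}
Sat(AX ready) = {s : every successor in {n0, n1, n3}} = {n0}
E[~ready U AX ready]: least fixpoint, start Z0 = Sat(AX ready) = {n0}, add states in Sat(~ready) with some successor in Z. Z1 = {n0, n2}; fixed.
Sat(E[~ready U AX ready]) = {n0, n2}
Sat(~safe -> E[~ready U AX ready]) = {n0, n2}
Sat(EX (~safe -> E[~ready U AX ready])) = {s : some successor in {n0, n2}} = {n0, n1, n2}
n1 ∈ Sat(EX (~safe -> E[~ready U AX ready])) = {n0, n1, n2}, so the formula holds at n1.

Yes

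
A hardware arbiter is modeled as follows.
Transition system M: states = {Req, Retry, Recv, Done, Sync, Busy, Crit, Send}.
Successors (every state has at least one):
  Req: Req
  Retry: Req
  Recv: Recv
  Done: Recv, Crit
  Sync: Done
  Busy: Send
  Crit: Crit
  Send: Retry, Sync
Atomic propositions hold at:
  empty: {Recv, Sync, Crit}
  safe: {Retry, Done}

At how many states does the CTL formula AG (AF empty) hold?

4

AF empty: least fixpoint, start Z0 = {Recv, Sync, Crit}, add states with every successor in Z. Z1 = {Recv, Done, Sync, Crit}; fixed.
Sat(AF empty) = {Recv, Done, Sync, Crit}
AG (AF empty): greatest fixpoint, start Z0 = {Recv, Done, Sync, Crit}, keep only states in Sat with every successor in Z. Already a fixed point.
Sat(AG (AF empty)) = {Recv, Done, Sync, Crit}
|Sat(AG (AF empty))| = |{Recv, Done, Sync, Crit}| = 4.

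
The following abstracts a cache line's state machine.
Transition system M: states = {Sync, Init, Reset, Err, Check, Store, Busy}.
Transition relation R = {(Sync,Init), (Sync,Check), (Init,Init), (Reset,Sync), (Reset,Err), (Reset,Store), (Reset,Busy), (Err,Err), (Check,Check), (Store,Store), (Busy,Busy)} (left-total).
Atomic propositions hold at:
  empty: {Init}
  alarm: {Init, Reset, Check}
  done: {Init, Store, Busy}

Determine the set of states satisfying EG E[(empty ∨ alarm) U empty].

Sat(empty ∨ alarm) = {Init, Reset, Check}
E[(empty ∨ alarm) U empty]: least fixpoint, start Z0 = Sat(empty) = {Init}, add states in Sat(empty ∨ alarm) with some successor in Z. Already a fixed point.
Sat(E[(empty ∨ alarm) U empty]) = {Init}
EG E[(empty ∨ alarm) U empty]: greatest fixpoint, start Z0 = {Init}, keep only states in Sat with some successor in Z. Already a fixed point.
Sat(EG E[(empty ∨ alarm) U empty]) = {Init}

{Init}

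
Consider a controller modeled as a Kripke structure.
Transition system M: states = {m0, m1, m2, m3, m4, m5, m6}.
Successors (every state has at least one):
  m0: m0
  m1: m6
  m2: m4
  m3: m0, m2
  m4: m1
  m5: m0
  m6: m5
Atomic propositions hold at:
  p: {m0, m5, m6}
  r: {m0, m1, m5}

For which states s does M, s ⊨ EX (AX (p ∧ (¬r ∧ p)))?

{m4}

Sat(¬r) = {m2, m3, m4, m6}
Sat(¬r ∧ p) = {m6}
Sat(p ∧ (¬r ∧ p)) = {m6}
Sat(AX (p ∧ (¬r ∧ p))) = {s : every successor in {m6}} = {m1}
Sat(EX (AX (p ∧ (¬r ∧ p)))) = {s : some successor in {m1}} = {m4}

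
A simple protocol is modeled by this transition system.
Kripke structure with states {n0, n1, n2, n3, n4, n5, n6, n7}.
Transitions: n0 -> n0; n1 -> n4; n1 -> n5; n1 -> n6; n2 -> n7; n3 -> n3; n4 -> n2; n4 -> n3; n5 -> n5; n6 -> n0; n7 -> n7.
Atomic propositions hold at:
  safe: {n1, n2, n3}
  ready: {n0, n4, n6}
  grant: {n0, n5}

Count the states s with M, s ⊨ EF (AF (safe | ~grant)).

Sat(~grant) = {n1, n2, n3, n4, n6, n7}
Sat(safe | ~grant) = {n1, n2, n3, n4, n6, n7}
AF (safe | ~grant): least fixpoint, start Z0 = {n1, n2, n3, n4, n6, n7}, add states with every successor in Z. Already a fixed point.
Sat(AF (safe | ~grant)) = {n1, n2, n3, n4, n6, n7}
EF (AF (safe | ~grant)): least fixpoint, start Z0 = {n1, n2, n3, n4, n6, n7}, add states with some successor in Z. Already a fixed point.
Sat(EF (AF (safe | ~grant))) = {n1, n2, n3, n4, n6, n7}
|Sat(EF (AF (safe | ~grant)))| = |{n1, n2, n3, n4, n6, n7}| = 6.

6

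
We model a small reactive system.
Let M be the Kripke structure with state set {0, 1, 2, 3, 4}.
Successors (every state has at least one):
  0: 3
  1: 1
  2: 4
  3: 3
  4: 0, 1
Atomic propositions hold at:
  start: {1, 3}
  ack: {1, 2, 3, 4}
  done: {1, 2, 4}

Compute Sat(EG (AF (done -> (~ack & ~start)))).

{0, 3}

Sat(~ack) = {0}
Sat(~start) = {0, 2, 4}
Sat(~ack & ~start) = {0}
Sat(done -> (~ack & ~start)) = {0, 3}
AF (done -> (~ack & ~start)): least fixpoint, start Z0 = {0, 3}, add states with every successor in Z. Already a fixed point.
Sat(AF (done -> (~ack & ~start))) = {0, 3}
EG (AF (done -> (~ack & ~start))): greatest fixpoint, start Z0 = {0, 3}, keep only states in Sat with some successor in Z. Already a fixed point.
Sat(EG (AF (done -> (~ack & ~start)))) = {0, 3}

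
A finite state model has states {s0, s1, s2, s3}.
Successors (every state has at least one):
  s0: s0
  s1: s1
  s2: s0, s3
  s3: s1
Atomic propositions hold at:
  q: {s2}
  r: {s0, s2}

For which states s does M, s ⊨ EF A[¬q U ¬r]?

Sat(¬q) = {s0, s1, s3}
Sat(¬r) = {s1, s3}
A[¬q U ¬r]: least fixpoint, start Z0 = Sat(¬r) = {s1, s3}, add states in Sat(¬q) with every successor in Z. Already a fixed point.
Sat(A[¬q U ¬r]) = {s1, s3}
EF A[¬q U ¬r]: least fixpoint, start Z0 = {s1, s3}, add states with some successor in Z. Z1 = {s1, s2, s3}; fixed.
Sat(EF A[¬q U ¬r]) = {s1, s2, s3}

{s1, s2, s3}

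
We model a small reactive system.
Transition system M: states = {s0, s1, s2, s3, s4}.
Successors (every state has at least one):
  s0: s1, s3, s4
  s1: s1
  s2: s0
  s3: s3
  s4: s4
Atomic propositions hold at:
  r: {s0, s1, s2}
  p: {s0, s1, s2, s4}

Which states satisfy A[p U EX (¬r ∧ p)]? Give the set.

Sat(¬r) = {s3, s4}
Sat(¬r ∧ p) = {s4}
Sat(EX (¬r ∧ p)) = {s : some successor in {s4}} = {s0, s4}
A[p U EX (¬r ∧ p)]: least fixpoint, start Z0 = Sat(EX (¬r ∧ p)) = {s0, s4}, add states in Sat(p) with every successor in Z. Z1 = {s0, s2, s4}; fixed.
Sat(A[p U EX (¬r ∧ p)]) = {s0, s2, s4}

{s0, s2, s4}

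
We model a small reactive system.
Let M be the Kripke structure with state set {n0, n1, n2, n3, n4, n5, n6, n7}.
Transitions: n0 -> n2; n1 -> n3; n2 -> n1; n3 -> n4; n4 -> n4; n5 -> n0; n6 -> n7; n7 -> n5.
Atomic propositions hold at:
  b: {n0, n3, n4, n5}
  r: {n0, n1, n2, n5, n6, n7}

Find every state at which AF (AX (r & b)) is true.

{n5, n6, n7}

Sat(r & b) = {n0, n5}
Sat(AX (r & b)) = {s : every successor in {n0, n5}} = {n5, n7}
AF (AX (r & b)): least fixpoint, start Z0 = {n5, n7}, add states with every successor in Z. Z1 = {n5, n6, n7}; fixed.
Sat(AF (AX (r & b))) = {n5, n6, n7}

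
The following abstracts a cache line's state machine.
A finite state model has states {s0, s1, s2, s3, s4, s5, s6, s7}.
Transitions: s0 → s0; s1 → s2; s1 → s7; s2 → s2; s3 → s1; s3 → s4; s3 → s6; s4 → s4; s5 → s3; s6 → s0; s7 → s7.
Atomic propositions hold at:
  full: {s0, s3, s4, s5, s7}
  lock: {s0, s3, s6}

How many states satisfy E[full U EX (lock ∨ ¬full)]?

6

Sat(¬full) = {s1, s2, s6}
Sat(lock ∨ ¬full) = {s0, s1, s2, s3, s6}
Sat(EX (lock ∨ ¬full)) = {s : some successor in {s0, s1, s2, s3, s6}} = {s0, s1, s2, s3, s5, s6}
E[full U EX (lock ∨ ¬full)]: least fixpoint, start Z0 = Sat(EX (lock ∨ ¬full)) = {s0, s1, s2, s3, s5, s6}, add states in Sat(full) with some successor in Z. Already a fixed point.
Sat(E[full U EX (lock ∨ ¬full)]) = {s0, s1, s2, s3, s5, s6}
|Sat(E[full U EX (lock ∨ ¬full)])| = |{s0, s1, s2, s3, s5, s6}| = 6.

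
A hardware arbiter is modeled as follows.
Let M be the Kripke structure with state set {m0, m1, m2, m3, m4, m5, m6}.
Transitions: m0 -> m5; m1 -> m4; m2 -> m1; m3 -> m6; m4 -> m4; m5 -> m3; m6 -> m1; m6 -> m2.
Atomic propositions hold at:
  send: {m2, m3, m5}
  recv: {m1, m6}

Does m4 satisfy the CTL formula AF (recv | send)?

No

Sat(recv | send) = {m1, m2, m3, m5, m6}
AF (recv | send): least fixpoint, start Z0 = {m1, m2, m3, m5, m6}, add states with every successor in Z. Z1 = {m0, m1, m2, m3, m5, m6}; fixed.
Sat(AF (recv | send)) = {m0, m1, m2, m3, m5, m6}
m4 ∉ Sat(AF (recv | send)) = {m0, m1, m2, m3, m5, m6}, so the formula does not hold at m4.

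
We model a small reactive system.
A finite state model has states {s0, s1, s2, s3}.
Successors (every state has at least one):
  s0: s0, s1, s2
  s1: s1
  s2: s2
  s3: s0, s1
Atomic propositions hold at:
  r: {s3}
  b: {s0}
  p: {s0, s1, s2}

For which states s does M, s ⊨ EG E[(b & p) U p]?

Sat(b & p) = {s0}
E[(b & p) U p]: least fixpoint, start Z0 = Sat(p) = {s0, s1, s2}, add states in Sat(b & p) with some successor in Z. Already a fixed point.
Sat(E[(b & p) U p]) = {s0, s1, s2}
EG E[(b & p) U p]: greatest fixpoint, start Z0 = {s0, s1, s2}, keep only states in Sat with some successor in Z. Already a fixed point.
Sat(EG E[(b & p) U p]) = {s0, s1, s2}

{s0, s1, s2}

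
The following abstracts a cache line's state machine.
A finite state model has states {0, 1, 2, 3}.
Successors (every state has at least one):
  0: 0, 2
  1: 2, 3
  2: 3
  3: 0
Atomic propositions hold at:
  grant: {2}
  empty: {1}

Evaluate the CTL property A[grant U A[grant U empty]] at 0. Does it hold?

A[grant U empty]: least fixpoint, start Z0 = Sat(empty) = {1}, add states in Sat(grant) with every successor in Z. Already a fixed point.
Sat(A[grant U empty]) = {1}
A[grant U A[grant U empty]]: least fixpoint, start Z0 = Sat(A[grant U empty]) = {1}, add states in Sat(grant) with every successor in Z. Already a fixed point.
Sat(A[grant U A[grant U empty]]) = {1}
0 ∉ Sat(A[grant U A[grant U empty]]) = {1}, so the formula does not hold at 0.

No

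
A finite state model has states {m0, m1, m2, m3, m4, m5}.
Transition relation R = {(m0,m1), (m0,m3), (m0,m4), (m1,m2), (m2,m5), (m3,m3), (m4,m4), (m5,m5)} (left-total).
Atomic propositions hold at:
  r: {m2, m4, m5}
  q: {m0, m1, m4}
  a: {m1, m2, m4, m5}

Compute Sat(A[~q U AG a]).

Sat(~q) = {m2, m3, m5}
AG a: greatest fixpoint, start Z0 = {m1, m2, m4, m5}, keep only states in Sat with every successor in Z. Already a fixed point.
Sat(AG a) = {m1, m2, m4, m5}
A[~q U AG a]: least fixpoint, start Z0 = Sat(AG a) = {m1, m2, m4, m5}, add states in Sat(~q) with every successor in Z. Already a fixed point.
Sat(A[~q U AG a]) = {m1, m2, m4, m5}

{m1, m2, m4, m5}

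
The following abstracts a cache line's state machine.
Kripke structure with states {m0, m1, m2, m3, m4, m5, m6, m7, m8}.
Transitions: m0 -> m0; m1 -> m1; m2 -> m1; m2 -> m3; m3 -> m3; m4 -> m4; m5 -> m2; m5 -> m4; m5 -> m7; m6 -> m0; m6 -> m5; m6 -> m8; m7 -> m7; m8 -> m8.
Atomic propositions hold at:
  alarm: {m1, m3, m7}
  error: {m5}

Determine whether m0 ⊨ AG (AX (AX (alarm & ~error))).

No

Sat(~error) = {m0, m1, m2, m3, m4, m6, m7, m8}
Sat(alarm & ~error) = {m1, m3, m7}
Sat(AX (alarm & ~error)) = {s : every successor in {m1, m3, m7}} = {m1, m2, m3, m7}
Sat(AX (AX (alarm & ~error))) = {s : every successor in {m1, m2, m3, m7}} = {m1, m2, m3, m7}
AG (AX (AX (alarm & ~error))): greatest fixpoint, start Z0 = {m1, m2, m3, m7}, keep only states in Sat with every successor in Z. Already a fixed point.
Sat(AG (AX (AX (alarm & ~error)))) = {m1, m2, m3, m7}
m0 ∉ Sat(AG (AX (AX (alarm & ~error)))) = {m1, m2, m3, m7}, so the formula does not hold at m0.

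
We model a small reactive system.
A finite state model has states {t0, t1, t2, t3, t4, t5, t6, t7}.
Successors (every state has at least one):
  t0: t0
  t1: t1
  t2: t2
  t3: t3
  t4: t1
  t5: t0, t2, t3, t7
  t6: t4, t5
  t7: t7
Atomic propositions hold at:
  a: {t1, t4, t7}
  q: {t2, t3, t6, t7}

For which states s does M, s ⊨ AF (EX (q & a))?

{t5, t7}

Sat(q & a) = {t7}
Sat(EX (q & a)) = {s : some successor in {t7}} = {t5, t7}
AF (EX (q & a)): least fixpoint, start Z0 = {t5, t7}, add states with every successor in Z. Already a fixed point.
Sat(AF (EX (q & a))) = {t5, t7}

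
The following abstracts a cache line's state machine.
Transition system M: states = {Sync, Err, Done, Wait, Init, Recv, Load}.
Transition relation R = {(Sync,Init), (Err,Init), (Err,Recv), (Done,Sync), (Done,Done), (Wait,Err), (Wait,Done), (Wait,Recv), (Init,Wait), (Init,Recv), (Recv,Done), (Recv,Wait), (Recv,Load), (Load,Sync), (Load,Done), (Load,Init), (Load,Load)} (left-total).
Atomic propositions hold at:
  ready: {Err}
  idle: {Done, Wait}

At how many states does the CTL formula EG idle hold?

2

EG idle: greatest fixpoint, start Z0 = {Done, Wait}, keep only states in Sat with some successor in Z. Already a fixed point.
Sat(EG idle) = {Done, Wait}
|Sat(EG idle)| = |{Done, Wait}| = 2.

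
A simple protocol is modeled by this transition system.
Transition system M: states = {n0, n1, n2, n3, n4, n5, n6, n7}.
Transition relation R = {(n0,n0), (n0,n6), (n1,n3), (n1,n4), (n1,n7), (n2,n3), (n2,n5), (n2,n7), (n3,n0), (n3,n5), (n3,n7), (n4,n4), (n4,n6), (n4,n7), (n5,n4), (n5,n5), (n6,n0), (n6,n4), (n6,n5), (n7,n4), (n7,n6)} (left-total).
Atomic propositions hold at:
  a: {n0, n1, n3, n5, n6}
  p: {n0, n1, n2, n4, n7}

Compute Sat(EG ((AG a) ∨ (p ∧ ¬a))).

{n2, n4, n7}

AG a: greatest fixpoint, start Z0 = {n0, n1, n3, n5, n6}, keep only states in Sat with every successor in Z. Z1 = {n0}; Z2 = ∅; fixed.
Sat(AG a) = ∅
Sat(¬a) = {n2, n4, n7}
Sat(p ∧ ¬a) = {n2, n4, n7}
Sat((AG a) ∨ (p ∧ ¬a)) = {n2, n4, n7}
EG ((AG a) ∨ (p ∧ ¬a)): greatest fixpoint, start Z0 = {n2, n4, n7}, keep only states in Sat with some successor in Z. Already a fixed point.
Sat(EG ((AG a) ∨ (p ∧ ¬a))) = {n2, n4, n7}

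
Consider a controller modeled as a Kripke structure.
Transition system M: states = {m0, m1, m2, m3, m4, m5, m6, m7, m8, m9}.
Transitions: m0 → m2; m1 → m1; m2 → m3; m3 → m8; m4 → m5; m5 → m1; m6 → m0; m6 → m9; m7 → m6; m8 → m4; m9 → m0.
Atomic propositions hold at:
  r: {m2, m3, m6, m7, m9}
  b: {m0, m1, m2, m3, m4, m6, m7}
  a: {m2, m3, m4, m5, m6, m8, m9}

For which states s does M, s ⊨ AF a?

AF a: least fixpoint, start Z0 = {m2, m3, m4, m5, m6, m8, m9}, add states with every successor in Z. Z1 = {m0, m2, m3, m4, m5, m6, m7, m8, m9}; fixed.
Sat(AF a) = {m0, m2, m3, m4, m5, m6, m7, m8, m9}

{m0, m2, m3, m4, m5, m6, m7, m8, m9}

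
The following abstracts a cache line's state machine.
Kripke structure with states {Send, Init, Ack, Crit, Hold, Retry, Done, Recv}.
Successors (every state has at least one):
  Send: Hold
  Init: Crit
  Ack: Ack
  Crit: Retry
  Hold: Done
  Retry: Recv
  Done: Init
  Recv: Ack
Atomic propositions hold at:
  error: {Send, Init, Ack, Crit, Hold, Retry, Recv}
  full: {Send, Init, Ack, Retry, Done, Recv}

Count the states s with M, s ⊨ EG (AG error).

5

AG error: greatest fixpoint, start Z0 = {Send, Init, Ack, Crit, Hold, Retry, Recv}, keep only states in Sat with every successor in Z. Z1 = {Send, Init, Ack, Crit, Retry, Recv}; Z2 = {Init, Ack, Crit, Retry, Recv}; fixed.
Sat(AG error) = {Init, Ack, Crit, Retry, Recv}
EG (AG error): greatest fixpoint, start Z0 = {Init, Ack, Crit, Retry, Recv}, keep only states in Sat with some successor in Z. Already a fixed point.
Sat(EG (AG error)) = {Init, Ack, Crit, Retry, Recv}
|Sat(EG (AG error))| = |{Init, Ack, Crit, Retry, Recv}| = 5.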